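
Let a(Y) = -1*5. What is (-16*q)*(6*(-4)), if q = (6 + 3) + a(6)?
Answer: 1536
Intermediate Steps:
a(Y) = -5
q = 4 (q = (6 + 3) - 5 = 9 - 5 = 4)
(-16*q)*(6*(-4)) = (-16*4)*(6*(-4)) = -64*(-24) = 1536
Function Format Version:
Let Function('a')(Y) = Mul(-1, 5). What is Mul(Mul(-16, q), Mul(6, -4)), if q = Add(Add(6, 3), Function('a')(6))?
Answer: 1536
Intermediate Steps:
Function('a')(Y) = -5
q = 4 (q = Add(Add(6, 3), -5) = Add(9, -5) = 4)
Mul(Mul(-16, q), Mul(6, -4)) = Mul(Mul(-16, 4), Mul(6, -4)) = Mul(-64, -24) = 1536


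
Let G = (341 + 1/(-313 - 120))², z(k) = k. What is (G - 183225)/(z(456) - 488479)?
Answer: 12551558921/91498944247 ≈ 0.13718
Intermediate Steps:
G = 21801113104/187489 (G = (341 + 1/(-433))² = (341 - 1/433)² = (147652/433)² = 21801113104/187489 ≈ 1.1628e+5)
(G - 183225)/(z(456) - 488479) = (21801113104/187489 - 183225)/(456 - 488479) = -12551558921/187489/(-488023) = -12551558921/187489*(-1/488023) = 12551558921/91498944247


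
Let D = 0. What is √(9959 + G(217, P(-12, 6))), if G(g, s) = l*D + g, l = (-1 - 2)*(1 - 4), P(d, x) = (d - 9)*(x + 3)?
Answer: 8*√159 ≈ 100.88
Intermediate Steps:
P(d, x) = (-9 + d)*(3 + x)
l = 9 (l = -3*(-3) = 9)
G(g, s) = g (G(g, s) = 9*0 + g = 0 + g = g)
√(9959 + G(217, P(-12, 6))) = √(9959 + 217) = √10176 = 8*√159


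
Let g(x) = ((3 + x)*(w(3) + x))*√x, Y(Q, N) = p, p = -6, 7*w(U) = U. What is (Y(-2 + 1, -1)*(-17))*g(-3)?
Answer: 0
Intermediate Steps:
w(U) = U/7
Y(Q, N) = -6
g(x) = √x*(3 + x)*(3/7 + x) (g(x) = ((3 + x)*((⅐)*3 + x))*√x = ((3 + x)*(3/7 + x))*√x = √x*(3 + x)*(3/7 + x))
(Y(-2 + 1, -1)*(-17))*g(-3) = (-6*(-17))*(√(-3)*(9 + 7*(-3)² + 24*(-3))/7) = 102*((I*√3)*(9 + 7*9 - 72)/7) = 102*((I*√3)*(9 + 63 - 72)/7) = 102*((⅐)*(I*√3)*0) = 102*0 = 0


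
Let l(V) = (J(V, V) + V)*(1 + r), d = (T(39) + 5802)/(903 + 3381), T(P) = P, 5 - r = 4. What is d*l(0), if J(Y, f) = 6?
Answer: 1947/119 ≈ 16.361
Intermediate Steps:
r = 1 (r = 5 - 1*4 = 5 - 4 = 1)
d = 649/476 (d = (39 + 5802)/(903 + 3381) = 5841/4284 = 5841*(1/4284) = 649/476 ≈ 1.3634)
l(V) = 12 + 2*V (l(V) = (6 + V)*(1 + 1) = (6 + V)*2 = 12 + 2*V)
d*l(0) = 649*(12 + 2*0)/476 = 649*(12 + 0)/476 = (649/476)*12 = 1947/119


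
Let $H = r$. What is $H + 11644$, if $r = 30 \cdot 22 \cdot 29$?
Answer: $30784$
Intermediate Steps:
$r = 19140$ ($r = 660 \cdot 29 = 19140$)
$H = 19140$
$H + 11644 = 19140 + 11644 = 30784$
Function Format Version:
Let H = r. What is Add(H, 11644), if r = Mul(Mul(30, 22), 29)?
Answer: 30784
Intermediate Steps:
r = 19140 (r = Mul(660, 29) = 19140)
H = 19140
Add(H, 11644) = Add(19140, 11644) = 30784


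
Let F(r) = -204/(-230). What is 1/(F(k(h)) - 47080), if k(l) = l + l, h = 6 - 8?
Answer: -115/5414098 ≈ -2.1241e-5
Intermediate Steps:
h = -2
k(l) = 2*l
F(r) = 102/115 (F(r) = -204*(-1/230) = 102/115)
1/(F(k(h)) - 47080) = 1/(102/115 - 47080) = 1/(-5414098/115) = -115/5414098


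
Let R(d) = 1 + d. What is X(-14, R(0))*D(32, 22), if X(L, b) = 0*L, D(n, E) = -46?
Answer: 0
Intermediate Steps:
X(L, b) = 0
X(-14, R(0))*D(32, 22) = 0*(-46) = 0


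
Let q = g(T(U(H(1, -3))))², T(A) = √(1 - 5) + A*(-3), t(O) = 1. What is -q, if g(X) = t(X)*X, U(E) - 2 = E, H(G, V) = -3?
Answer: -5 - 12*I ≈ -5.0 - 12.0*I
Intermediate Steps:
U(E) = 2 + E
T(A) = -3*A + 2*I (T(A) = √(-4) - 3*A = 2*I - 3*A = -3*A + 2*I)
g(X) = X (g(X) = 1*X = X)
q = (3 + 2*I)² (q = (-3*(2 - 3) + 2*I)² = (-3*(-1) + 2*I)² = (3 + 2*I)² ≈ 5.0 + 12.0*I)
-q = -(5 + 12*I) = -5 - 12*I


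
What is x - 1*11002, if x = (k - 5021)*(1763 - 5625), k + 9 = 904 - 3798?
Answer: 30591486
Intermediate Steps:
k = -2903 (k = -9 + (904 - 3798) = -9 - 2894 = -2903)
x = 30602488 (x = (-2903 - 5021)*(1763 - 5625) = -7924*(-3862) = 30602488)
x - 1*11002 = 30602488 - 1*11002 = 30602488 - 11002 = 30591486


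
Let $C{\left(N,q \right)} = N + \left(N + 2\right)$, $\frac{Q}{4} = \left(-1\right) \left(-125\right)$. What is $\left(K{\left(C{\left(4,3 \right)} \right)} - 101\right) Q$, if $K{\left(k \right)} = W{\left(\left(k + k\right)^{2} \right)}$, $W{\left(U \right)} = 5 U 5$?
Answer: $4949500$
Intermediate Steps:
$Q = 500$ ($Q = 4 \left(\left(-1\right) \left(-125\right)\right) = 4 \cdot 125 = 500$)
$C{\left(N,q \right)} = 2 + 2 N$ ($C{\left(N,q \right)} = N + \left(2 + N\right) = 2 + 2 N$)
$W{\left(U \right)} = 25 U$
$K{\left(k \right)} = 100 k^{2}$ ($K{\left(k \right)} = 25 \left(k + k\right)^{2} = 25 \left(2 k\right)^{2} = 25 \cdot 4 k^{2} = 100 k^{2}$)
$\left(K{\left(C{\left(4,3 \right)} \right)} - 101\right) Q = \left(100 \left(2 + 2 \cdot 4\right)^{2} - 101\right) 500 = \left(100 \left(2 + 8\right)^{2} - 101\right) 500 = \left(100 \cdot 10^{2} - 101\right) 500 = \left(100 \cdot 100 - 101\right) 500 = \left(10000 - 101\right) 500 = 9899 \cdot 500 = 4949500$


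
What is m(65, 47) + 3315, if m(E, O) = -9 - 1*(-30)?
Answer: 3336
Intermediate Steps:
m(E, O) = 21 (m(E, O) = -9 + 30 = 21)
m(65, 47) + 3315 = 21 + 3315 = 3336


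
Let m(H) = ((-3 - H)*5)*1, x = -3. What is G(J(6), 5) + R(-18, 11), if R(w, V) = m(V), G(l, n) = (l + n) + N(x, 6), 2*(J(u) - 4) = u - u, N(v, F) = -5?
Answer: -66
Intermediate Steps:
m(H) = -15 - 5*H (m(H) = (-15 - 5*H)*1 = -15 - 5*H)
J(u) = 4 (J(u) = 4 + (u - u)/2 = 4 + (½)*0 = 4 + 0 = 4)
G(l, n) = -5 + l + n (G(l, n) = (l + n) - 5 = -5 + l + n)
R(w, V) = -15 - 5*V
G(J(6), 5) + R(-18, 11) = (-5 + 4 + 5) + (-15 - 5*11) = 4 + (-15 - 55) = 4 - 70 = -66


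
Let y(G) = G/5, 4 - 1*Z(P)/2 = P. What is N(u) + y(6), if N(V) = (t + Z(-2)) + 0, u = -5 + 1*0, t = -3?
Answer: 51/5 ≈ 10.200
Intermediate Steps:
Z(P) = 8 - 2*P
y(G) = G/5 (y(G) = G*(⅕) = G/5)
u = -5 (u = -5 + 0 = -5)
N(V) = 9 (N(V) = (-3 + (8 - 2*(-2))) + 0 = (-3 + (8 + 4)) + 0 = (-3 + 12) + 0 = 9 + 0 = 9)
N(u) + y(6) = 9 + (⅕)*6 = 9 + 6/5 = 51/5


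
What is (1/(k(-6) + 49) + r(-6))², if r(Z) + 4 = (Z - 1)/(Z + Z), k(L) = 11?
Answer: 289/25 ≈ 11.560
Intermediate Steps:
r(Z) = -4 + (-1 + Z)/(2*Z) (r(Z) = -4 + (Z - 1)/(Z + Z) = -4 + (-1 + Z)/((2*Z)) = -4 + (-1 + Z)*(1/(2*Z)) = -4 + (-1 + Z)/(2*Z))
(1/(k(-6) + 49) + r(-6))² = (1/(11 + 49) + (½)*(-1 - 7*(-6))/(-6))² = (1/60 + (½)*(-⅙)*(-1 + 42))² = (1/60 + (½)*(-⅙)*41)² = (1/60 - 41/12)² = (-17/5)² = 289/25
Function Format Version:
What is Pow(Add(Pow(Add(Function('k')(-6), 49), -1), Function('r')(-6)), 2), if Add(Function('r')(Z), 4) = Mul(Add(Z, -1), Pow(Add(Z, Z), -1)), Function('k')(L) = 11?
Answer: Rational(289, 25) ≈ 11.560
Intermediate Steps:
Function('r')(Z) = Add(-4, Mul(Rational(1, 2), Pow(Z, -1), Add(-1, Z))) (Function('r')(Z) = Add(-4, Mul(Add(Z, -1), Pow(Add(Z, Z), -1))) = Add(-4, Mul(Add(-1, Z), Pow(Mul(2, Z), -1))) = Add(-4, Mul(Add(-1, Z), Mul(Rational(1, 2), Pow(Z, -1)))) = Add(-4, Mul(Rational(1, 2), Pow(Z, -1), Add(-1, Z))))
Pow(Add(Pow(Add(Function('k')(-6), 49), -1), Function('r')(-6)), 2) = Pow(Add(Pow(Add(11, 49), -1), Mul(Rational(1, 2), Pow(-6, -1), Add(-1, Mul(-7, -6)))), 2) = Pow(Add(Pow(60, -1), Mul(Rational(1, 2), Rational(-1, 6), Add(-1, 42))), 2) = Pow(Add(Rational(1, 60), Mul(Rational(1, 2), Rational(-1, 6), 41)), 2) = Pow(Add(Rational(1, 60), Rational(-41, 12)), 2) = Pow(Rational(-17, 5), 2) = Rational(289, 25)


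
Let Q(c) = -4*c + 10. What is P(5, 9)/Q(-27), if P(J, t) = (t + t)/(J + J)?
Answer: 9/590 ≈ 0.015254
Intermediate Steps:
Q(c) = 10 - 4*c
P(J, t) = t/J (P(J, t) = (2*t)/((2*J)) = (2*t)*(1/(2*J)) = t/J)
P(5, 9)/Q(-27) = (9/5)/(10 - 4*(-27)) = (9*(1/5))/(10 + 108) = (9/5)/118 = (9/5)*(1/118) = 9/590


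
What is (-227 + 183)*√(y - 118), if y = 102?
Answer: -176*I ≈ -176.0*I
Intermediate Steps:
(-227 + 183)*√(y - 118) = (-227 + 183)*√(102 - 118) = -176*I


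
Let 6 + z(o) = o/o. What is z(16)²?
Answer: 25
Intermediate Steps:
z(o) = -5 (z(o) = -6 + o/o = -6 + 1 = -5)
z(16)² = (-5)² = 25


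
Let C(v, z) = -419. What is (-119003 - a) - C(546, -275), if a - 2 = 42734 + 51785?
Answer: -213105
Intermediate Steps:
a = 94521 (a = 2 + (42734 + 51785) = 2 + 94519 = 94521)
(-119003 - a) - C(546, -275) = (-119003 - 1*94521) - 1*(-419) = (-119003 - 94521) + 419 = -213524 + 419 = -213105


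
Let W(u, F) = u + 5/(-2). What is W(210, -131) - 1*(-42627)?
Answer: 85669/2 ≈ 42835.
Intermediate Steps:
W(u, F) = -5/2 + u (W(u, F) = u + 5*(-1/2) = u - 5/2 = -5/2 + u)
W(210, -131) - 1*(-42627) = (-5/2 + 210) - 1*(-42627) = 415/2 + 42627 = 85669/2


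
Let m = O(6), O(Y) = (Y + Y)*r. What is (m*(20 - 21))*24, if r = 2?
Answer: -576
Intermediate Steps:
O(Y) = 4*Y (O(Y) = (Y + Y)*2 = (2*Y)*2 = 4*Y)
m = 24 (m = 4*6 = 24)
(m*(20 - 21))*24 = (24*(20 - 21))*24 = (24*(-1))*24 = -24*24 = -576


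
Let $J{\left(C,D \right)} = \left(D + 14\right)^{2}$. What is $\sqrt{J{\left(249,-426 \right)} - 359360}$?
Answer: $4 i \sqrt{11851} \approx 435.45 i$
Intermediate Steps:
$J{\left(C,D \right)} = \left(14 + D\right)^{2}$
$\sqrt{J{\left(249,-426 \right)} - 359360} = \sqrt{\left(14 - 426\right)^{2} - 359360} = \sqrt{\left(-412\right)^{2} - 359360} = \sqrt{169744 - 359360} = \sqrt{-189616} = 4 i \sqrt{11851}$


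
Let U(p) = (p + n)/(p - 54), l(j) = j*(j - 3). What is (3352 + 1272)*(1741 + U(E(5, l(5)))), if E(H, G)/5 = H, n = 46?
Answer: 233132832/29 ≈ 8.0391e+6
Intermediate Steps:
l(j) = j*(-3 + j)
E(H, G) = 5*H
U(p) = (46 + p)/(-54 + p) (U(p) = (p + 46)/(p - 54) = (46 + p)/(-54 + p))
(3352 + 1272)*(1741 + U(E(5, l(5)))) = (3352 + 1272)*(1741 + (46 + 5*5)/(-54 + 5*5)) = 4624*(1741 + (46 + 25)/(-54 + 25)) = 4624*(1741 + 71/(-29)) = 4624*(1741 - 1/29*71) = 4624*(1741 - 71/29) = 4624*(50418/29) = 233132832/29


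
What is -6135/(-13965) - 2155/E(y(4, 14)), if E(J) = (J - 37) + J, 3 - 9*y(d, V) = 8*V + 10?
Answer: 18290284/531601 ≈ 34.406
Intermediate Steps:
y(d, V) = -7/9 - 8*V/9 (y(d, V) = 1/3 - (8*V + 10)/9 = 1/3 - (10 + 8*V)/9 = 1/3 + (-10/9 - 8*V/9) = -7/9 - 8*V/9)
E(J) = -37 + 2*J (E(J) = (-37 + J) + J = -37 + 2*J)
-6135/(-13965) - 2155/E(y(4, 14)) = -6135/(-13965) - 2155/(-37 + 2*(-7/9 - 8/9*14)) = -6135*(-1/13965) - 2155/(-37 + 2*(-7/9 - 112/9)) = 409/931 - 2155/(-37 + 2*(-119/9)) = 409/931 - 2155/(-37 - 238/9) = 409/931 - 2155/(-571/9) = 409/931 - 2155*(-9/571) = 409/931 + 19395/571 = 18290284/531601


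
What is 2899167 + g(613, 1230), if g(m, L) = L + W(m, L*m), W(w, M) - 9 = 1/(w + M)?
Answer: 2188655068819/754603 ≈ 2.9004e+6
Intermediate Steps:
W(w, M) = 9 + 1/(M + w) (W(w, M) = 9 + 1/(w + M) = 9 + 1/(M + w))
g(m, L) = L + (1 + 9*m + 9*L*m)/(m + L*m) (g(m, L) = L + (1 + 9*(L*m) + 9*m)/(L*m + m) = L + (1 + 9*L*m + 9*m)/(m + L*m) = L + (1 + 9*m + 9*L*m)/(m + L*m))
2899167 + g(613, 1230) = 2899167 + (1 + 9*613 + 613*1230**2 + 10*1230*613)/(613*(1 + 1230)) = 2899167 + (1/613)*(1 + 5517 + 613*1512900 + 7539900)/1231 = 2899167 + (1/613)*(1/1231)*(1 + 5517 + 927407700 + 7539900) = 2899167 + (1/613)*(1/1231)*934953118 = 2899167 + 934953118/754603 = 2188655068819/754603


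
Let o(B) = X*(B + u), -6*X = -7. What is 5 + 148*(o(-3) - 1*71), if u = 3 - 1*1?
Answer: -32027/3 ≈ -10676.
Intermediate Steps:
X = 7/6 (X = -⅙*(-7) = 7/6 ≈ 1.1667)
u = 2 (u = 3 - 1 = 2)
o(B) = 7/3 + 7*B/6 (o(B) = 7*(B + 2)/6 = 7*(2 + B)/6 = 7/3 + 7*B/6)
5 + 148*(o(-3) - 1*71) = 5 + 148*((7/3 + (7/6)*(-3)) - 1*71) = 5 + 148*((7/3 - 7/2) - 71) = 5 + 148*(-7/6 - 71) = 5 + 148*(-433/6) = 5 - 32042/3 = -32027/3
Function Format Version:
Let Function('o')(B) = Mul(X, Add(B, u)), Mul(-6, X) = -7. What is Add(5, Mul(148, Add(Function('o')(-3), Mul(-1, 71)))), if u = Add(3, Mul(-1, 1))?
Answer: Rational(-32027, 3) ≈ -10676.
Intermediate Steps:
X = Rational(7, 6) (X = Mul(Rational(-1, 6), -7) = Rational(7, 6) ≈ 1.1667)
u = 2 (u = Add(3, -1) = 2)
Function('o')(B) = Add(Rational(7, 3), Mul(Rational(7, 6), B)) (Function('o')(B) = Mul(Rational(7, 6), Add(B, 2)) = Mul(Rational(7, 6), Add(2, B)) = Add(Rational(7, 3), Mul(Rational(7, 6), B)))
Add(5, Mul(148, Add(Function('o')(-3), Mul(-1, 71)))) = Add(5, Mul(148, Add(Add(Rational(7, 3), Mul(Rational(7, 6), -3)), Mul(-1, 71)))) = Add(5, Mul(148, Add(Add(Rational(7, 3), Rational(-7, 2)), -71))) = Add(5, Mul(148, Add(Rational(-7, 6), -71))) = Add(5, Mul(148, Rational(-433, 6))) = Add(5, Rational(-32042, 3)) = Rational(-32027, 3)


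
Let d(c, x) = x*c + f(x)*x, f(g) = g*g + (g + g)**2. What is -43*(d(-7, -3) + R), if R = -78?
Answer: 8256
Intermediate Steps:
f(g) = 5*g**2 (f(g) = g**2 + (2*g)**2 = g**2 + 4*g**2 = 5*g**2)
d(c, x) = 5*x**3 + c*x (d(c, x) = x*c + (5*x**2)*x = c*x + 5*x**3 = 5*x**3 + c*x)
-43*(d(-7, -3) + R) = -43*(-3*(-7 + 5*(-3)**2) - 78) = -43*(-3*(-7 + 5*9) - 78) = -43*(-3*(-7 + 45) - 78) = -43*(-3*38 - 78) = -43*(-114 - 78) = -43*(-192) = 8256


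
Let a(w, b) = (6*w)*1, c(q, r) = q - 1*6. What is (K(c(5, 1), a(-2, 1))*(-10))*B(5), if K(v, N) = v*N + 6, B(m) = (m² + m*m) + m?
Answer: -9900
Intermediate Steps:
c(q, r) = -6 + q (c(q, r) = q - 6 = -6 + q)
a(w, b) = 6*w
B(m) = m + 2*m² (B(m) = (m² + m²) + m = 2*m² + m = m + 2*m²)
K(v, N) = 6 + N*v (K(v, N) = N*v + 6 = 6 + N*v)
(K(c(5, 1), a(-2, 1))*(-10))*B(5) = ((6 + (6*(-2))*(-6 + 5))*(-10))*(5*(1 + 2*5)) = ((6 - 12*(-1))*(-10))*(5*(1 + 10)) = ((6 + 12)*(-10))*(5*11) = (18*(-10))*55 = -180*55 = -9900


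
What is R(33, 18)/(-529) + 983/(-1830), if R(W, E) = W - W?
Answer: -983/1830 ≈ -0.53716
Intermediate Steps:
R(W, E) = 0
R(33, 18)/(-529) + 983/(-1830) = 0/(-529) + 983/(-1830) = 0*(-1/529) + 983*(-1/1830) = 0 - 983/1830 = -983/1830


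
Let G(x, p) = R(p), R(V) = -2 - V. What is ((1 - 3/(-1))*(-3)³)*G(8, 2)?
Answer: 432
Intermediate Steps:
G(x, p) = -2 - p
((1 - 3/(-1))*(-3)³)*G(8, 2) = ((1 - 3/(-1))*(-3)³)*(-2 - 1*2) = ((1 - 3*(-1))*(-27))*(-2 - 2) = ((1 + 3)*(-27))*(-4) = (4*(-27))*(-4) = -108*(-4) = 432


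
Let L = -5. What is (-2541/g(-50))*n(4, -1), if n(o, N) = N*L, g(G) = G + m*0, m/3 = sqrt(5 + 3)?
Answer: 2541/10 ≈ 254.10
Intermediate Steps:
m = 6*sqrt(2) (m = 3*sqrt(5 + 3) = 3*sqrt(8) = 3*(2*sqrt(2)) = 6*sqrt(2) ≈ 8.4853)
g(G) = G (g(G) = G + (6*sqrt(2))*0 = G + 0 = G)
n(o, N) = -5*N (n(o, N) = N*(-5) = -5*N)
(-2541/g(-50))*n(4, -1) = (-2541/(-50))*(-5*(-1)) = -2541*(-1/50)*5 = (2541/50)*5 = 2541/10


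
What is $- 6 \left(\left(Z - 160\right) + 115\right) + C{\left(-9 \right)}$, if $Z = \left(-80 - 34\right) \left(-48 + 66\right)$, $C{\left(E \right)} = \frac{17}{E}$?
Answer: $\frac{113221}{9} \approx 12580.0$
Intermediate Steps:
$Z = -2052$ ($Z = \left(-114\right) 18 = -2052$)
$- 6 \left(\left(Z - 160\right) + 115\right) + C{\left(-9 \right)} = - 6 \left(\left(-2052 - 160\right) + 115\right) + \frac{17}{-9} = - 6 \left(-2212 + 115\right) + 17 \left(- \frac{1}{9}\right) = \left(-6\right) \left(-2097\right) - \frac{17}{9} = 12582 - \frac{17}{9} = \frac{113221}{9}$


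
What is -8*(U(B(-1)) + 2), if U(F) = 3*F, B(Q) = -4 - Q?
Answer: 56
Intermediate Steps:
-8*(U(B(-1)) + 2) = -8*(3*(-4 - 1*(-1)) + 2) = -8*(3*(-4 + 1) + 2) = -8*(3*(-3) + 2) = -8*(-9 + 2) = -8*(-7) = 56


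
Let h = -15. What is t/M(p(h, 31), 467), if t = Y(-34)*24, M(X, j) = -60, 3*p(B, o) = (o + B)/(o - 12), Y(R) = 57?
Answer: -114/5 ≈ -22.800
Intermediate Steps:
p(B, o) = (B + o)/(3*(-12 + o)) (p(B, o) = ((o + B)/(o - 12))/3 = ((B + o)/(-12 + o))/3 = (B + o)/(3*(-12 + o)))
t = 1368 (t = 57*24 = 1368)
t/M(p(h, 31), 467) = 1368/(-60) = 1368*(-1/60) = -114/5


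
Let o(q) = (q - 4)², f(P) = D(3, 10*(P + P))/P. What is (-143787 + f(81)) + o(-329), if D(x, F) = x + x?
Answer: -888244/27 ≈ -32898.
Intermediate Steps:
D(x, F) = 2*x
f(P) = 6/P (f(P) = (2*3)/P = 6/P)
o(q) = (-4 + q)²
(-143787 + f(81)) + o(-329) = (-143787 + 6/81) + (-4 - 329)² = (-143787 + 6*(1/81)) + (-333)² = (-143787 + 2/27) + 110889 = -3882247/27 + 110889 = -888244/27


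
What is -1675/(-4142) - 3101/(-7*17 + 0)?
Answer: 1863381/70414 ≈ 26.463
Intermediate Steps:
-1675/(-4142) - 3101/(-7*17 + 0) = -1675*(-1/4142) - 3101/(-119 + 0) = 1675/4142 - 3101/(-119) = 1675/4142 - 3101*(-1/119) = 1675/4142 + 443/17 = 1863381/70414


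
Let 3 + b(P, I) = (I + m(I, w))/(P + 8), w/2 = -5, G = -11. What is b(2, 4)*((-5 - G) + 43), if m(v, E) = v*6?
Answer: -49/5 ≈ -9.8000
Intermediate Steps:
w = -10 (w = 2*(-5) = -10)
m(v, E) = 6*v
b(P, I) = -3 + 7*I/(8 + P) (b(P, I) = -3 + (I + 6*I)/(P + 8) = -3 + (7*I)/(8 + P) = -3 + 7*I/(8 + P))
b(2, 4)*((-5 - G) + 43) = ((-24 - 3*2 + 7*4)/(8 + 2))*((-5 - 1*(-11)) + 43) = ((-24 - 6 + 28)/10)*((-5 + 11) + 43) = ((⅒)*(-2))*(6 + 43) = -⅕*49 = -49/5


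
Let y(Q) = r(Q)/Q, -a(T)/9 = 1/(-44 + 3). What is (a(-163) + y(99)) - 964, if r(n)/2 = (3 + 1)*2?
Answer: -3911329/4059 ≈ -963.62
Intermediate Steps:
r(n) = 16 (r(n) = 2*((3 + 1)*2) = 2*(4*2) = 2*8 = 16)
a(T) = 9/41 (a(T) = -9/(-44 + 3) = -9/(-41) = -9*(-1/41) = 9/41)
y(Q) = 16/Q
(a(-163) + y(99)) - 964 = (9/41 + 16/99) - 964 = 1547/4059 - 964 = -3911329/4059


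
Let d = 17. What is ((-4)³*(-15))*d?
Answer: 16320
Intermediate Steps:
((-4)³*(-15))*d = ((-4)³*(-15))*17 = -64*(-15)*17 = 960*17 = 16320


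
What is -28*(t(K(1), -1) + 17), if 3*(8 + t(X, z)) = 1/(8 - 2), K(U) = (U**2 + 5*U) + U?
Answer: -2282/9 ≈ -253.56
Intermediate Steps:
K(U) = U**2 + 6*U
t(X, z) = -143/18 (t(X, z) = -8 + 1/(3*(8 - 2)) = -8 + (1/3)/6 = -8 + (1/3)*(1/6) = -8 + 1/18 = -143/18)
-28*(t(K(1), -1) + 17) = -28*(-143/18 + 17) = -28*163/18 = -2282/9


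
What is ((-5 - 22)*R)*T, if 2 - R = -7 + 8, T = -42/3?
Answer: 378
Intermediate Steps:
T = -14 (T = -42*⅓ = -14)
R = 1 (R = 2 - (-7 + 8) = 2 - 1*1 = 2 - 1 = 1)
((-5 - 22)*R)*T = ((-5 - 22)*1)*(-14) = -27*1*(-14) = -27*(-14) = 378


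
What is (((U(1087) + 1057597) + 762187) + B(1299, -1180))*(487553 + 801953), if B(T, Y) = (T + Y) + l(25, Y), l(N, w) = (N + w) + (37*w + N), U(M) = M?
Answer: 2290420557200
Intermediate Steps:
l(N, w) = 2*N + 38*w (l(N, w) = (N + w) + (N + 37*w) = 2*N + 38*w)
B(T, Y) = 50 + T + 39*Y (B(T, Y) = (T + Y) + (2*25 + 38*Y) = (T + Y) + (50 + 38*Y) = 50 + T + 39*Y)
(((U(1087) + 1057597) + 762187) + B(1299, -1180))*(487553 + 801953) = (((1087 + 1057597) + 762187) + (50 + 1299 + 39*(-1180)))*(487553 + 801953) = ((1058684 + 762187) + (50 + 1299 - 46020))*1289506 = (1820871 - 44671)*1289506 = 1776200*1289506 = 2290420557200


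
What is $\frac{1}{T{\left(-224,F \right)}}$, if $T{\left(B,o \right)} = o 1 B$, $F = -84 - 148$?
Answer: $\frac{1}{51968} \approx 1.9243 \cdot 10^{-5}$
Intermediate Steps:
$F = -232$ ($F = -84 - 148 = -232$)
$T{\left(B,o \right)} = B o$ ($T{\left(B,o \right)} = o B = B o$)
$\frac{1}{T{\left(-224,F \right)}} = \frac{1}{\left(-224\right) \left(-232\right)} = \frac{1}{51968}$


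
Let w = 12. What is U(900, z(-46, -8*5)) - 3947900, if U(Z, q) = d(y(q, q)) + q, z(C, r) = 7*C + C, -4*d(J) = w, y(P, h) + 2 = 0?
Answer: -3948271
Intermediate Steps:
y(P, h) = -2 (y(P, h) = -2 + 0 = -2)
d(J) = -3 (d(J) = -1/4*12 = -3)
z(C, r) = 8*C
U(Z, q) = -3 + q
U(900, z(-46, -8*5)) - 3947900 = (-3 + 8*(-46)) - 3947900 = (-3 - 368) - 3947900 = -371 - 3947900 = -3948271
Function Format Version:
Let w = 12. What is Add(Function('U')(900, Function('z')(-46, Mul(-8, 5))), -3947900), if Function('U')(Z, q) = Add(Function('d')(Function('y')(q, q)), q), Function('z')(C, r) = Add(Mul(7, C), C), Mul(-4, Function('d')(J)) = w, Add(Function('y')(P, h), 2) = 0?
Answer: -3948271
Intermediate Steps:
Function('y')(P, h) = -2 (Function('y')(P, h) = Add(-2, 0) = -2)
Function('d')(J) = -3 (Function('d')(J) = Mul(Rational(-1, 4), 12) = -3)
Function('z')(C, r) = Mul(8, C)
Function('U')(Z, q) = Add(-3, q)
Add(Function('U')(900, Function('z')(-46, Mul(-8, 5))), -3947900) = Add(Add(-3, Mul(8, -46)), -3947900) = Add(Add(-3, -368), -3947900) = Add(-371, -3947900) = -3948271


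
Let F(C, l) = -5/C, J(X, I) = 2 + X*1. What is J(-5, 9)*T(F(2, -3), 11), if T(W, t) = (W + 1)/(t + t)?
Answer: 9/44 ≈ 0.20455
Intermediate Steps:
J(X, I) = 2 + X
T(W, t) = (1 + W)/(2*t) (T(W, t) = (1 + W)/((2*t)) = (1 + W)*(1/(2*t)) = (1 + W)/(2*t))
J(-5, 9)*T(F(2, -3), 11) = (2 - 5)*((1/2)*(1 - 5/2)/11) = -3*(1 - 5*1/2)/(2*11) = -3*(1 - 5/2)/(2*11) = -3*(-3)/(2*11*2) = -3*(-3/44) = 9/44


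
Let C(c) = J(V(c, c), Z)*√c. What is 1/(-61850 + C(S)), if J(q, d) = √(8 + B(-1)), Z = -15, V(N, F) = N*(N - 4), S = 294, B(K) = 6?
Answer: -30925/1912709192 - 7*√21/1912709192 ≈ -1.6185e-5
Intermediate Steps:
V(N, F) = N*(-4 + N)
J(q, d) = √14 (J(q, d) = √(8 + 6) = √14)
C(c) = √14*√c
1/(-61850 + C(S)) = 1/(-61850 + √14*√294) = 1/(-61850 + √14*(7*√6)) = 1/(-61850 + 14*√21)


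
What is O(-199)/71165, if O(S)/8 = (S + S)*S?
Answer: 633616/71165 ≈ 8.9035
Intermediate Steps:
O(S) = 16*S**2 (O(S) = 8*((S + S)*S) = 8*((2*S)*S) = 8*(2*S**2) = 16*S**2)
O(-199)/71165 = (16*(-199)**2)/71165 = (16*39601)*(1/71165) = 633616*(1/71165) = 633616/71165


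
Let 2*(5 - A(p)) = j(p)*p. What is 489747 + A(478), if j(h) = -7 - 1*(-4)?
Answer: 490469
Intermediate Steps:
j(h) = -3 (j(h) = -7 + 4 = -3)
A(p) = 5 + 3*p/2 (A(p) = 5 - (-3)*p/2 = 5 + 3*p/2)
489747 + A(478) = 489747 + (5 + (3/2)*478) = 489747 + (5 + 717) = 489747 + 722 = 490469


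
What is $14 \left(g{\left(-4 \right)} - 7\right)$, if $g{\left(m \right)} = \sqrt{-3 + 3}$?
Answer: $-98$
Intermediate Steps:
$g{\left(m \right)} = 0$ ($g{\left(m \right)} = \sqrt{0} = 0$)
$14 \left(g{\left(-4 \right)} - 7\right) = 14 \left(0 - 7\right) = 14 \left(-7\right) = -98$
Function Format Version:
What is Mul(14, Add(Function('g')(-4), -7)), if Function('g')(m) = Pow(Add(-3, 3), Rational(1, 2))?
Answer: -98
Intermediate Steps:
Function('g')(m) = 0 (Function('g')(m) = Pow(0, Rational(1, 2)) = 0)
Mul(14, Add(Function('g')(-4), -7)) = Mul(14, Add(0, -7)) = Mul(14, -7) = -98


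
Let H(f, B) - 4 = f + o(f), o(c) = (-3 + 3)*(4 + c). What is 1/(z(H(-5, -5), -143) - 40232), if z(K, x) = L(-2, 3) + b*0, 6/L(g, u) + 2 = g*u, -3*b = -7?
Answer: -4/160931 ≈ -2.4855e-5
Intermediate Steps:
b = 7/3 (b = -⅓*(-7) = 7/3 ≈ 2.3333)
o(c) = 0 (o(c) = 0*(4 + c) = 0)
H(f, B) = 4 + f (H(f, B) = 4 + (f + 0) = 4 + f)
L(g, u) = 6/(-2 + g*u)
z(K, x) = -¾ (z(K, x) = 6/(-2 - 2*3) + (7/3)*0 = 6/(-2 - 6) + 0 = 6/(-8) + 0 = 6*(-⅛) + 0 = -¾ + 0 = -¾)
1/(z(H(-5, -5), -143) - 40232) = 1/(-¾ - 40232) = 1/(-160931/4) = -4/160931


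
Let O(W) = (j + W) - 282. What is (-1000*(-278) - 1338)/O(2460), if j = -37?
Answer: 276662/2141 ≈ 129.22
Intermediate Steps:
O(W) = -319 + W (O(W) = (-37 + W) - 282 = -319 + W)
(-1000*(-278) - 1338)/O(2460) = (-1000*(-278) - 1338)/(-319 + 2460) = (278000 - 1338)/2141 = 276662*(1/2141) = 276662/2141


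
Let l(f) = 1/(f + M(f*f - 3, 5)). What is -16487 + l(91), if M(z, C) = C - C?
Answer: -1500316/91 ≈ -16487.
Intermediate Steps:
M(z, C) = 0
l(f) = 1/f (l(f) = 1/(f + 0) = 1/f)
-16487 + l(91) = -16487 + 1/91 = -1500316/91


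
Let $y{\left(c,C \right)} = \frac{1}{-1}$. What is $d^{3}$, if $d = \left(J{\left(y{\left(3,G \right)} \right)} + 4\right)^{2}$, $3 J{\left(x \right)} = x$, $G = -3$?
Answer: $\frac{1771561}{729} \approx 2430.1$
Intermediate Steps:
$y{\left(c,C \right)} = -1$
$J{\left(x \right)} = \frac{x}{3}$
$d = \frac{121}{9}$ ($d = \left(\frac{1}{3} \left(-1\right) + 4\right)^{2} = \left(- \frac{1}{3} + 4\right)^{2} = \left(\frac{11}{3}\right)^{2} = \frac{121}{9} \approx 13.444$)
$d^{3} = \left(\frac{121}{9}\right)^{3} = \frac{1771561}{729}$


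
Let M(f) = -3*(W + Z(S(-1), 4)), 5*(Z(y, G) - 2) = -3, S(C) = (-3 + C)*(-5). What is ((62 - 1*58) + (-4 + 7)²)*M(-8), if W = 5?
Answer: -1248/5 ≈ -249.60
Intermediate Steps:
S(C) = 15 - 5*C
Z(y, G) = 7/5 (Z(y, G) = 2 + (⅕)*(-3) = 2 - ⅗ = 7/5)
M(f) = -96/5 (M(f) = -3*(5 + 7/5) = -3*32/5 = -96/5)
((62 - 1*58) + (-4 + 7)²)*M(-8) = ((62 - 1*58) + (-4 + 7)²)*(-96/5) = ((62 - 58) + 3²)*(-96/5) = (4 + 9)*(-96/5) = 13*(-96/5) = -1248/5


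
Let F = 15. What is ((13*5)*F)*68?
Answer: 66300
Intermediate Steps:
((13*5)*F)*68 = ((13*5)*15)*68 = (65*15)*68 = 975*68 = 66300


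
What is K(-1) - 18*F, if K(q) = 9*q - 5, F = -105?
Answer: 1876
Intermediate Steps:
K(q) = -5 + 9*q
K(-1) - 18*F = (-5 + 9*(-1)) - 18*(-105) = (-5 - 9) + 1890 = -14 + 1890 = 1876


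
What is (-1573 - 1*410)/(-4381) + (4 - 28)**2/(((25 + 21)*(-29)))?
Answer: 60933/2922127 ≈ 0.020852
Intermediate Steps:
(-1573 - 1*410)/(-4381) + (4 - 28)**2/(((25 + 21)*(-29))) = (-1573 - 410)*(-1/4381) + (-24)**2/((46*(-29))) = -1983*(-1/4381) + 576/(-1334) = 1983/4381 + 576*(-1/1334) = 1983/4381 - 288/667 = 60933/2922127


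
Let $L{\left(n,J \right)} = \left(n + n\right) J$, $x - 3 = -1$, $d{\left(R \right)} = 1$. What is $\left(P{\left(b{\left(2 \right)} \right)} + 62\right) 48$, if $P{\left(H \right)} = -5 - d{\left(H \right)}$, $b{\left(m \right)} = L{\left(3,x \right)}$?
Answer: $2688$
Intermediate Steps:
$x = 2$ ($x = 3 - 1 = 2$)
$L{\left(n,J \right)} = 2 J n$ ($L{\left(n,J \right)} = 2 n J = 2 J n$)
$b{\left(m \right)} = 12$ ($b{\left(m \right)} = 2 \cdot 2 \cdot 3 = 12$)
$P{\left(H \right)} = -6$ ($P{\left(H \right)} = -5 - 1 = -6$)
$\left(P{\left(b{\left(2 \right)} \right)} + 62\right) 48 = \left(-6 + 62\right) 48 = 56 \cdot 48 = 2688$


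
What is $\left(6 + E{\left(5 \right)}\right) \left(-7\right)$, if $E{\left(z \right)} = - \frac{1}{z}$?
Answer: $- \frac{203}{5} \approx -40.6$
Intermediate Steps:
$\left(6 + E{\left(5 \right)}\right) \left(-7\right) = \left(6 - \frac{1}{5}\right) \left(-7\right) = \frac{29}{5} \left(-7\right) = - \frac{203}{5}$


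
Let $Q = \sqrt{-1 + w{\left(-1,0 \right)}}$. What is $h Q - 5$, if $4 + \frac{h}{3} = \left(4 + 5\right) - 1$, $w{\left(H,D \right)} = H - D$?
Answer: $-5 + 12 i \sqrt{2} \approx -5.0 + 16.971 i$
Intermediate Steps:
$Q = i \sqrt{2}$ ($Q = \sqrt{-1 - 1} = \sqrt{-2} = i \sqrt{2} \approx 1.4142 i$)
$h = 12$ ($h = -12 + 3 \left(\left(4 + 5\right) - 1\right) = -12 + 3 \left(9 - 1\right) = -12 + 3 \cdot 8 = -12 + 24 = 12$)
$h Q - 5 = 12 i \sqrt{2} - 5 = -5 + 12 i \sqrt{2}$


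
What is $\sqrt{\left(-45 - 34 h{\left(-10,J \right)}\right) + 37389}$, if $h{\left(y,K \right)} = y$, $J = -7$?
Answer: $2 \sqrt{9421} \approx 194.12$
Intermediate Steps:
$\sqrt{\left(-45 - 34 h{\left(-10,J \right)}\right) + 37389} = \sqrt{\left(-45 - -340\right) + 37389} = \sqrt{\left(-45 + 340\right) + 37389} = \sqrt{295 + 37389} = \sqrt{37684} = 2 \sqrt{9421}$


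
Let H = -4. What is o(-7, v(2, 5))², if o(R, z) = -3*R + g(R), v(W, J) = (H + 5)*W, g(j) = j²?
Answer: 4900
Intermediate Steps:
v(W, J) = W (v(W, J) = (-4 + 5)*W = 1*W = W)
o(R, z) = R² - 3*R (o(R, z) = -3*R + R² = R² - 3*R)
o(-7, v(2, 5))² = (-7*(-3 - 7))² = (-7*(-10))² = 70² = 4900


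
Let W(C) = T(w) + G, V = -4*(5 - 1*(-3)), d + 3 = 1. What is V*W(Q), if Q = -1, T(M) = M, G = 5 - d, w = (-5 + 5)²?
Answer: -224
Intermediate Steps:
d = -2 (d = -3 + 1 = -2)
w = 0 (w = 0² = 0)
G = 7 (G = 5 - 1*(-2) = 5 + 2 = 7)
V = -32 (V = -4*(5 + 3) = -4*8 = -32)
W(C) = 7 (W(C) = 0 + 7 = 7)
V*W(Q) = -32*7 = -224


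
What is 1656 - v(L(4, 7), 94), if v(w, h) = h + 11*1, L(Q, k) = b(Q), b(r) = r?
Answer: 1551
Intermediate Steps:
L(Q, k) = Q
v(w, h) = 11 + h (v(w, h) = h + 11 = 11 + h)
1656 - v(L(4, 7), 94) = 1656 - (11 + 94) = 1656 - 1*105 = 1656 - 105 = 1551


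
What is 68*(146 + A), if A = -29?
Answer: 7956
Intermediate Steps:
68*(146 + A) = 68*(146 - 29) = 68*117 = 7956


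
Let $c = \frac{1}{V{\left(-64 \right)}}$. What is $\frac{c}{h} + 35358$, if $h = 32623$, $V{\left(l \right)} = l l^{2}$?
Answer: $\frac{302378918608895}{8551923712} \approx 35358.0$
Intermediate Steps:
$V{\left(l \right)} = l^{3}$
$c = - \frac{1}{262144}$ ($c = \frac{1}{\left(-64\right)^{3}} = \frac{1}{-262144} = - \frac{1}{262144} \approx -3.8147 \cdot 10^{-6}$)
$\frac{c}{h} + 35358 = - \frac{1}{262144 \cdot 32623} + 35358 = \left(- \frac{1}{262144}\right) \frac{1}{32623} + 35358 = - \frac{1}{8551923712} + 35358 = \frac{302378918608895}{8551923712}$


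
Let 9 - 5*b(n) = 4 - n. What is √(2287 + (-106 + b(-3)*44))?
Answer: √54965/5 ≈ 46.889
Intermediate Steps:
b(n) = 1 + n/5 (b(n) = 9/5 - (4 - n)/5 = 9/5 + (-⅘ + n/5) = 1 + n/5)
√(2287 + (-106 + b(-3)*44)) = √(2287 + (-106 + (1 + (⅕)*(-3))*44)) = √(2287 + (-106 + (1 - ⅗)*44)) = √(2287 + (-106 + (⅖)*44)) = √(2287 + (-106 + 88/5)) = √(2287 - 442/5) = √(10993/5) = √54965/5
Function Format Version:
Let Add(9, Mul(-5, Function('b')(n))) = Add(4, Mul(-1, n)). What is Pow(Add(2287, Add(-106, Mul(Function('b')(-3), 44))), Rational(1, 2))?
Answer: Mul(Rational(1, 5), Pow(54965, Rational(1, 2))) ≈ 46.889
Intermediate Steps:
Function('b')(n) = Add(1, Mul(Rational(1, 5), n)) (Function('b')(n) = Add(Rational(9, 5), Mul(Rational(-1, 5), Add(4, Mul(-1, n)))) = Add(Rational(9, 5), Add(Rational(-4, 5), Mul(Rational(1, 5), n))) = Add(1, Mul(Rational(1, 5), n)))
Pow(Add(2287, Add(-106, Mul(Function('b')(-3), 44))), Rational(1, 2)) = Pow(Add(2287, Add(-106, Mul(Add(1, Mul(Rational(1, 5), -3)), 44))), Rational(1, 2)) = Pow(Add(2287, Add(-106, Mul(Add(1, Rational(-3, 5)), 44))), Rational(1, 2)) = Pow(Add(2287, Add(-106, Mul(Rational(2, 5), 44))), Rational(1, 2)) = Pow(Add(2287, Add(-106, Rational(88, 5))), Rational(1, 2)) = Pow(Add(2287, Rational(-442, 5)), Rational(1, 2)) = Pow(Rational(10993, 5), Rational(1, 2)) = Mul(Rational(1, 5), Pow(54965, Rational(1, 2)))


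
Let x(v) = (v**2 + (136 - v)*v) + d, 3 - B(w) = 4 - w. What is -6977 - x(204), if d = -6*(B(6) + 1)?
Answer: -34685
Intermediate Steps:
B(w) = -1 + w (B(w) = 3 - (4 - w) = 3 + (-4 + w) = -1 + w)
d = -36 (d = -6*((-1 + 6) + 1) = -6*(5 + 1) = -6*6 = -36)
x(v) = -36 + v**2 + v*(136 - v) (x(v) = (v**2 + (136 - v)*v) - 36 = (v**2 + v*(136 - v)) - 36 = -36 + v**2 + v*(136 - v))
-6977 - x(204) = -6977 - (-36 + 136*204) = -6977 - (-36 + 27744) = -6977 - 1*27708 = -6977 - 27708 = -34685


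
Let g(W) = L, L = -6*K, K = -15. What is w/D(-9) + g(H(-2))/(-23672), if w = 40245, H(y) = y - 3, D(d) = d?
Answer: -158780075/35508 ≈ -4471.7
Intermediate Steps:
H(y) = -3 + y
L = 90 (L = -6*(-15) = 90)
g(W) = 90
w/D(-9) + g(H(-2))/(-23672) = 40245/(-9) + 90/(-23672) = 40245*(-1/9) + 90*(-1/23672) = -13415/3 - 45/11836 = -158780075/35508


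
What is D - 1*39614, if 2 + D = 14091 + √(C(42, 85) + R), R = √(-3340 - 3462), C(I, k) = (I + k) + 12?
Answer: -25525 + √(139 + I*√6802) ≈ -25513.0 + 3.3635*I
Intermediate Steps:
C(I, k) = 12 + I + k
R = I*√6802 (R = √(-6802) = I*√6802 ≈ 82.474*I)
D = 14089 + √(139 + I*√6802) (D = -2 + (14091 + √((12 + 42 + 85) + I*√6802)) = -2 + (14091 + √(139 + I*√6802)) = 14089 + √(139 + I*√6802) ≈ 14101.0 + 3.3635*I)
D - 1*39614 = (14089 + √(139 + I*√6802)) - 1*39614 = (14089 + √(139 + I*√6802)) - 39614 = -25525 + √(139 + I*√6802)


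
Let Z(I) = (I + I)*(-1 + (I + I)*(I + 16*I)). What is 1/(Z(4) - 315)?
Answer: 1/4029 ≈ 0.00024820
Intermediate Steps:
Z(I) = 2*I*(-1 + 34*I²) (Z(I) = (2*I)*(-1 + (2*I)*(17*I)) = (2*I)*(-1 + 34*I²) = 2*I*(-1 + 34*I²))
1/(Z(4) - 315) = 1/((-2*4 + 68*4³) - 315) = 1/((-8 + 68*64) - 315) = 1/((-8 + 4352) - 315) = 1/(4344 - 315) = 1/4029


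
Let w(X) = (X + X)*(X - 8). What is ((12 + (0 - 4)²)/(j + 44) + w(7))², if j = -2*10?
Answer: 5929/36 ≈ 164.69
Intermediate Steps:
j = -20
w(X) = 2*X*(-8 + X) (w(X) = (2*X)*(-8 + X) = 2*X*(-8 + X))
((12 + (0 - 4)²)/(j + 44) + w(7))² = ((12 + (0 - 4)²)/(-20 + 44) + 2*7*(-8 + 7))² = ((12 + (-4)²)/24 + 2*7*(-1))² = ((12 + 16)*(1/24) - 14)² = (28*(1/24) - 14)² = (7/6 - 14)² = (-77/6)² = 5929/36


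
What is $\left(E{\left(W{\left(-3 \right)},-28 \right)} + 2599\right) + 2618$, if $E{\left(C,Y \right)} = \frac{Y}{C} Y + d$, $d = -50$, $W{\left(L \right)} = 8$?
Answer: $5265$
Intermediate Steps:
$E{\left(C,Y \right)} = -50 + \frac{Y^{2}}{C}$ ($E{\left(C,Y \right)} = \frac{Y}{C} Y - 50 = \frac{Y^{2}}{C} - 50 = -50 + \frac{Y^{2}}{C}$)
$\left(E{\left(W{\left(-3 \right)},-28 \right)} + 2599\right) + 2618 = \left(\left(-50 + \frac{\left(-28\right)^{2}}{8}\right) + 2599\right) + 2618 = \left(\left(-50 + \frac{1}{8} \cdot 784\right) + 2599\right) + 2618 = \left(\left(-50 + 98\right) + 2599\right) + 2618 = \left(48 + 2599\right) + 2618 = 2647 + 2618 = 5265$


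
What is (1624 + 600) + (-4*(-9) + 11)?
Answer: 2271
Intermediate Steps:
(1624 + 600) + (-4*(-9) + 11) = 2224 + (36 + 11) = 2224 + 47 = 2271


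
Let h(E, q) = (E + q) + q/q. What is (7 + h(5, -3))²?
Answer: 100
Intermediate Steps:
h(E, q) = 1 + E + q (h(E, q) = (E + q) + 1 = 1 + E + q)
(7 + h(5, -3))² = (7 + (1 + 5 - 3))² = (7 + 3)² = 10² = 100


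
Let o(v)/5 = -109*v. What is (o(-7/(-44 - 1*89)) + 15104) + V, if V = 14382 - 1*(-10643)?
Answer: 761906/19 ≈ 40100.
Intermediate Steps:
o(v) = -545*v (o(v) = 5*(-109*v) = -545*v)
V = 25025 (V = 14382 + 10643 = 25025)
(o(-7/(-44 - 1*89)) + 15104) + V = (-(-3815)/(-44 - 1*89) + 15104) + 25025 = (-(-3815)/(-44 - 89) + 15104) + 25025 = (-(-3815)/(-133) + 15104) + 25025 = (-(-3815)*(-1)/133 + 15104) + 25025 = (-545*1/19 + 15104) + 25025 = (-545/19 + 15104) + 25025 = 286431/19 + 25025 = 761906/19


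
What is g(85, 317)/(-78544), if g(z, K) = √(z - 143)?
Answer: -I*√58/78544 ≈ -9.6962e-5*I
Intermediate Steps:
g(z, K) = √(-143 + z)
g(85, 317)/(-78544) = √(-143 + 85)/(-78544) = √(-58)*(-1/78544) = (I*√58)*(-1/78544) = -I*√58/78544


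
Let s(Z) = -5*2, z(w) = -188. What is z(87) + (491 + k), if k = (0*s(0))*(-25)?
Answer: 303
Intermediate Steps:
s(Z) = -10 (s(Z) = -1*10 = -10)
k = 0 (k = (0*(-10))*(-25) = 0*(-25) = 0)
z(87) + (491 + k) = -188 + (491 + 0) = -188 + 491 = 303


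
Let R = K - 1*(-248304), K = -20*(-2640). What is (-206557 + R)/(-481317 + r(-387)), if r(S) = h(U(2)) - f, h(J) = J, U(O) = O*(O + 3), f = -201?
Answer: -94547/481106 ≈ -0.19652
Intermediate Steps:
U(O) = O*(3 + O)
r(S) = 211 (r(S) = 2*(3 + 2) - 1*(-201) = 2*5 + 201 = 10 + 201 = 211)
K = 52800
R = 301104 (R = 52800 - 1*(-248304) = 52800 + 248304 = 301104)
(-206557 + R)/(-481317 + r(-387)) = (-206557 + 301104)/(-481317 + 211) = 94547/(-481106) = 94547*(-1/481106) = -94547/481106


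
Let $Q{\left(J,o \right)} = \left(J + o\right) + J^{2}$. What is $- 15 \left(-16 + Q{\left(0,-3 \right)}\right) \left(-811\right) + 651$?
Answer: $-230484$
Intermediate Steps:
$Q{\left(J,o \right)} = J + o + J^{2}$
$- 15 \left(-16 + Q{\left(0,-3 \right)}\right) \left(-811\right) + 651 = - 15 \left(-16 + \left(0 - 3 + 0^{2}\right)\right) \left(-811\right) + 651 = - 15 \left(-16 + \left(0 - 3 + 0\right)\right) \left(-811\right) + 651 = - 15 \left(-16 - 3\right) \left(-811\right) + 651 = \left(-15\right) \left(-19\right) \left(-811\right) + 651 = 285 \left(-811\right) + 651 = -231135 + 651 = -230484$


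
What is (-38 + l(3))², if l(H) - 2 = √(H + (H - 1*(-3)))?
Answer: 1089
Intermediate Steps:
l(H) = 2 + √(3 + 2*H) (l(H) = 2 + √(H + (H - 1*(-3))) = 2 + √(H + (H + 3)) = 2 + √(H + (3 + H)) = 2 + √(3 + 2*H))
(-38 + l(3))² = (-38 + (2 + √(3 + 2*3)))² = (-38 + (2 + √(3 + 6)))² = (-38 + (2 + √9))² = (-38 + (2 + 3))² = (-38 + 5)² = (-33)² = 1089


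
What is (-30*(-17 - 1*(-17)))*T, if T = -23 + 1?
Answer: 0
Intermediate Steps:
T = -22
(-30*(-17 - 1*(-17)))*T = -30*(-17 - 1*(-17))*(-22) = -30*(-17 + 17)*(-22) = -30*0*(-22) = 0*(-22) = 0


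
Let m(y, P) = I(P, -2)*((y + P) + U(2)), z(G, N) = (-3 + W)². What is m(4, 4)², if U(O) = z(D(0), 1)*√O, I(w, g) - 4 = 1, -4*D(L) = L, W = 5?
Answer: 2400 + 1600*√2 ≈ 4662.7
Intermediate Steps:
D(L) = -L/4
I(w, g) = 5 (I(w, g) = 4 + 1 = 5)
z(G, N) = 4 (z(G, N) = (-3 + 5)² = 2² = 4)
U(O) = 4*√O
m(y, P) = 5*P + 5*y + 20*√2 (m(y, P) = 5*((y + P) + 4*√2) = 5*((P + y) + 4*√2) = 5*(P + y + 4*√2) = 5*P + 5*y + 20*√2)
m(4, 4)² = (5*4 + 5*4 + 20*√2)² = (20 + 20 + 20*√2)² = (40 + 20*√2)²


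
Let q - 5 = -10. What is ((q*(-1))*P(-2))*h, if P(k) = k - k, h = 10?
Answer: 0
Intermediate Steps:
q = -5 (q = 5 - 10 = -5)
P(k) = 0
((q*(-1))*P(-2))*h = (-5*(-1)*0)*10 = (5*0)*10 = 0*10 = 0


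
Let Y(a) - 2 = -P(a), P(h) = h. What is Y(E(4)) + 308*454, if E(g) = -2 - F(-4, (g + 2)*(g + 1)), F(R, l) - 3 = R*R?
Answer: 139855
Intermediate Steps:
F(R, l) = 3 + R**2 (F(R, l) = 3 + R*R = 3 + R**2)
E(g) = -21 (E(g) = -2 - (3 + (-4)**2) = -2 - (3 + 16) = -2 - 1*19 = -2 - 19 = -21)
Y(a) = 2 - a
Y(E(4)) + 308*454 = (2 - 1*(-21)) + 308*454 = (2 + 21) + 139832 = 23 + 139832 = 139855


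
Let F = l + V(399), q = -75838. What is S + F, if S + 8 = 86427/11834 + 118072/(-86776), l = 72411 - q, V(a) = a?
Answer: 196708229839/1323334 ≈ 1.4865e+5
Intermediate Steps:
l = 148249 (l = 72411 - 1*(-75838) = 72411 + 75838 = 148249)
S = -2722593/1323334 (S = -8 + (86427/11834 + 118072/(-86776)) = -8 + (86427*(1/11834) + 118072*(-1/86776)) = -8 + (891/122 - 14759/10847) = -8 + 7864079/1323334 = -2722593/1323334 ≈ -2.0574)
F = 148648 (F = 148249 + 399 = 148648)
S + F = -2722593/1323334 + 148648 = 196708229839/1323334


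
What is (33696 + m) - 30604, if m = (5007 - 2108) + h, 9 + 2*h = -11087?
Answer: 443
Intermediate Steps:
h = -5548 (h = -9/2 + (1/2)*(-11087) = -9/2 - 11087/2 = -5548)
m = -2649 (m = (5007 - 2108) - 5548 = 2899 - 5548 = -2649)
(33696 + m) - 30604 = (33696 - 2649) - 30604 = 31047 - 30604 = 443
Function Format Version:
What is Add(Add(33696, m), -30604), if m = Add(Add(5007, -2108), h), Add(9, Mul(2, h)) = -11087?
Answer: 443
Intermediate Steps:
h = -5548 (h = Add(Rational(-9, 2), Mul(Rational(1, 2), -11087)) = Add(Rational(-9, 2), Rational(-11087, 2)) = -5548)
m = -2649 (m = Add(Add(5007, -2108), -5548) = Add(2899, -5548) = -2649)
Add(Add(33696, m), -30604) = Add(Add(33696, -2649), -30604) = Add(31047, -30604) = 443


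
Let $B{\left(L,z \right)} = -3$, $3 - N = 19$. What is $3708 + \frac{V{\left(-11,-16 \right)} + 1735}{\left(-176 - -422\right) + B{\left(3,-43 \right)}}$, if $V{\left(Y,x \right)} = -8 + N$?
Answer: $\frac{902755}{243} \approx 3715.0$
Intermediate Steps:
$N = -16$ ($N = 3 - 19 = -16$)
$V{\left(Y,x \right)} = -24$ ($V{\left(Y,x \right)} = -8 - 16 = -24$)
$3708 + \frac{V{\left(-11,-16 \right)} + 1735}{\left(-176 - -422\right) + B{\left(3,-43 \right)}} = 3708 + \frac{-24 + 1735}{\left(-176 - -422\right) - 3} = 3708 + \frac{1711}{\left(-176 + 422\right) - 3} = 3708 + \frac{1711}{246 - 3} = 3708 + \frac{1711}{243} = \frac{902755}{243}$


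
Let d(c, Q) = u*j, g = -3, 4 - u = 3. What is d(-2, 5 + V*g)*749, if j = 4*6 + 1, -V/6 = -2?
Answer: 18725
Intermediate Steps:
V = 12 (V = -6*(-2) = 12)
j = 25 (j = 24 + 1 = 25)
u = 1 (u = 4 - 1*3 = 4 - 3 = 1)
d(c, Q) = 25 (d(c, Q) = 1*25 = 25)
d(-2, 5 + V*g)*749 = 25*749 = 18725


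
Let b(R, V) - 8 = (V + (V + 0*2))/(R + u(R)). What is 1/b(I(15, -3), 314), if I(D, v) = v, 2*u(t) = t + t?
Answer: -3/290 ≈ -0.010345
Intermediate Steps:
u(t) = t (u(t) = (t + t)/2 = (2*t)/2 = t)
b(R, V) = 8 + V/R (b(R, V) = 8 + (V + (V + 0*2))/(R + R) = 8 + (V + (V + 0))/((2*R)) = 8 + (V + V)*(1/(2*R)) = 8 + (2*V)*(1/(2*R)) = 8 + V/R)
1/b(I(15, -3), 314) = 1/(8 + 314/(-3)) = 1/(8 + 314*(-⅓)) = 1/(8 - 314/3) = 1/(-290/3) = -3/290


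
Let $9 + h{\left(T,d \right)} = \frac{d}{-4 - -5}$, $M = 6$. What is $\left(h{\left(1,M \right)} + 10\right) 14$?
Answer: $98$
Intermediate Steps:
$h{\left(T,d \right)} = -9 + d$ ($h{\left(T,d \right)} = -9 + \frac{d}{-4 - -5} = -9 + \frac{d}{-4 + 5} = -9 + \frac{d}{1} = -9 + d 1 = -9 + d$)
$\left(h{\left(1,M \right)} + 10\right) 14 = \left(\left(-9 + 6\right) + 10\right) 14 = \left(-3 + 10\right) 14 = 7 \cdot 14 = 98$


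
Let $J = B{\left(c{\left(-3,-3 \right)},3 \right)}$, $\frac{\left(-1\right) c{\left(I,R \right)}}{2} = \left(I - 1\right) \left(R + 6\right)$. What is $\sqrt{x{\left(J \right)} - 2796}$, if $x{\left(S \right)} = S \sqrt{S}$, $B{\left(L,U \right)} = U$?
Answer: $\sqrt{-2796 + 3 \sqrt{3}} \approx 52.828 i$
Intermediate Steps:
$c{\left(I,R \right)} = - 2 \left(-1 + I\right) \left(6 + R\right)$ ($c{\left(I,R \right)} = - 2 \left(I - 1\right) \left(R + 6\right) = - 2 \left(-1 + I\right) \left(6 + R\right)$)
$J = 3$
$x{\left(S \right)} = S^{\frac{3}{2}}$
$\sqrt{x{\left(J \right)} - 2796} = \sqrt{3^{\frac{3}{2}} - 2796} = \sqrt{3 \sqrt{3} - 2796} = \sqrt{-2796 + 3 \sqrt{3}}$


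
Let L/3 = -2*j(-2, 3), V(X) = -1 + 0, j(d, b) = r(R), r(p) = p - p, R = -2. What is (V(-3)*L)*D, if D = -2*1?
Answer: 0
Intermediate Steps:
r(p) = 0
j(d, b) = 0
V(X) = -1
L = 0 (L = 3*(-2*0) = 3*0 = 0)
D = -2
(V(-3)*L)*D = -1*0*(-2) = 0*(-2) = 0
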